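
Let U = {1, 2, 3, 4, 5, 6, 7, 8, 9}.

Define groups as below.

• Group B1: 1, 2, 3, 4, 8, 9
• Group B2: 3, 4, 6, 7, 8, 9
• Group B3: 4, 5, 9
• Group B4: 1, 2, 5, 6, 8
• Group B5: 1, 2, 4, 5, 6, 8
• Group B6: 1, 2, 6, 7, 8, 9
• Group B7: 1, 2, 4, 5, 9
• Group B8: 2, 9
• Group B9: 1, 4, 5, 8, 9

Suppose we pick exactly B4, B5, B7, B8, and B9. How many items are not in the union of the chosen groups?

2

Union of B4, B5, B7, B8, B9 = {1, 2, 4, 5, 6, 8, 9}.
Not covered: 3, 7 — 2 items.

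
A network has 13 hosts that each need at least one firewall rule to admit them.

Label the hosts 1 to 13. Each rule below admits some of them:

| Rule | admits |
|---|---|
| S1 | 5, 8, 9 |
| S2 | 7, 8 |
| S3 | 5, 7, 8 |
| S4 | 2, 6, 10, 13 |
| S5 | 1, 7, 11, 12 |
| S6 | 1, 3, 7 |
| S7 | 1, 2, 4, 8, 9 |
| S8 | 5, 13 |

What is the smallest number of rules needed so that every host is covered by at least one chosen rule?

5

S3 and S4 and S5 and S6 and S7 together: S3 ∪ S4 ∪ S5 ∪ S6 ∪ S7 = {1, 2, 3, 4, 5, 6, 7, 8, 9, 10, 11, 12, 13} — every host is covered.
No 4 of the 8 rules cover everything (all 70 combinations miss at least one host), so 5 is optimal.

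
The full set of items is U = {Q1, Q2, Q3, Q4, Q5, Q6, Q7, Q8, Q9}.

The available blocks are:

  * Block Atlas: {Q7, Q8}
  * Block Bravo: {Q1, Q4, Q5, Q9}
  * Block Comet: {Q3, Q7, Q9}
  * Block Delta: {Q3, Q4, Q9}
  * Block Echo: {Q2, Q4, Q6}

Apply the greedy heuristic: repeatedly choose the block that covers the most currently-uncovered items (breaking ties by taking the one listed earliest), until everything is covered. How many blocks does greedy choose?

4

Greedy: pick Bravo (covers 4 new) → pick Atlas (covers 2 new) → pick Echo (covers 2 new) → pick Comet (covers 1 new). Total picks: 4.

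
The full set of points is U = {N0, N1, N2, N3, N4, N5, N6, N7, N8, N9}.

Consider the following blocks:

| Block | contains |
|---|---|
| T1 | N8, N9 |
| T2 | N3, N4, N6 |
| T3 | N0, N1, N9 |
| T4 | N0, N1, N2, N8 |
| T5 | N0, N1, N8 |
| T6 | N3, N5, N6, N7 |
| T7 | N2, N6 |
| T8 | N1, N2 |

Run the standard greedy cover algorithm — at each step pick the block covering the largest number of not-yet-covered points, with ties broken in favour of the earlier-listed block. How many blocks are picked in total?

Greedy: pick T4 (covers 4 new) → pick T6 (covers 4 new) → pick T1 (covers 1 new) → pick T2 (covers 1 new). Total picks: 4.

4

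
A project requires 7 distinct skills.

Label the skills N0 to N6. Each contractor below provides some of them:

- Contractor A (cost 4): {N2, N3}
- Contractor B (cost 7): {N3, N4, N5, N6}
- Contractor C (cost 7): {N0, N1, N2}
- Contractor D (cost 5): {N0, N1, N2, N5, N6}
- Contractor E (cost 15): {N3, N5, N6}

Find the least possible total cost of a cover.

12

B, D together cover every skill (B ∪ D = {N0, N1, N2, N3, N4, N5, N6}); total cost 7 + 5 = 12.
No covering selection has total cost below 12.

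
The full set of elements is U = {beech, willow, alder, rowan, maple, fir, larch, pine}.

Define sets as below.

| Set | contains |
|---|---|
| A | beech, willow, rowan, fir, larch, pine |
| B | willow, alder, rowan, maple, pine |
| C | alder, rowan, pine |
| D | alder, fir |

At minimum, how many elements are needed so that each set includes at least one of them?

The 2 elements {alder, rowan} hit every set.
No single element lies in every set, so at least 2 are needed and 2 is optimal.

2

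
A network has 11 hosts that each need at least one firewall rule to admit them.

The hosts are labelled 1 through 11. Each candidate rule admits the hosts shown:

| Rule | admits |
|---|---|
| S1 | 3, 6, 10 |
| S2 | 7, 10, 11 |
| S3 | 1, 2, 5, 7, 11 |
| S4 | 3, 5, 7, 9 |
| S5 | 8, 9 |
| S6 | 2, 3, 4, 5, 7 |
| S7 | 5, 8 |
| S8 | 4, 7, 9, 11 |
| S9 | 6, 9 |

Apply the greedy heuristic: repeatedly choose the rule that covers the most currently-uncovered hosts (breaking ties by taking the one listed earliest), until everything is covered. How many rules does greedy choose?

Greedy: pick S3 (covers 5 new) → pick S1 (covers 3 new) → pick S5 (covers 2 new) → pick S6 (covers 1 new). Total picks: 4.

4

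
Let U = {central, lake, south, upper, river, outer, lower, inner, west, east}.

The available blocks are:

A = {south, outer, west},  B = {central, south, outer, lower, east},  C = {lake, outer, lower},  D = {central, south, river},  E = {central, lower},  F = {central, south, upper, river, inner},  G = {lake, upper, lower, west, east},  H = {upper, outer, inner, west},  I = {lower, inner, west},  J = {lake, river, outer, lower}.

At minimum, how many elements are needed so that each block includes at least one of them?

T = {central, lake, west} meets every block (each contains at least one member of T), and |T| = 3.
No choice of 2 elements meets every block, so 3 is the minimum.

3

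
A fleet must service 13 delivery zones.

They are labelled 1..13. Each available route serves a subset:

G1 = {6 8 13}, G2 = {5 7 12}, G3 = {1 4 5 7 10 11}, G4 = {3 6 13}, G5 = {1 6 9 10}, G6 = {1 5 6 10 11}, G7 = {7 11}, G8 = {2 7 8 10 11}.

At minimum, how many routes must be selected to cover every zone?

G2 and G3 and G4 and G5 and G8 together: G2 ∪ G3 ∪ G4 ∪ G5 ∪ G8 = {1, 2, 3, 4, 5, 6, 7, 8, 9, 10, 11, 12, 13} — every zone is covered.
No 4 of the 8 routes cover everything (all 70 combinations miss at least one zone), so 5 is optimal.

5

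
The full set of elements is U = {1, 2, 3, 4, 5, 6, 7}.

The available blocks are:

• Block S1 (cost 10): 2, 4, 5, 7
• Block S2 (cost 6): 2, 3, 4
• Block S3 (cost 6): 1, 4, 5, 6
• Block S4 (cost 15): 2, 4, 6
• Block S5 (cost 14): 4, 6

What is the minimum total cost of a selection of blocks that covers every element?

22

S1, S2, S3 together cover every element (S1 ∪ S2 ∪ S3 = {1, 2, 3, 4, 5, 6, 7}); total cost 10 + 6 + 6 = 22.
No covering selection has total cost below 22.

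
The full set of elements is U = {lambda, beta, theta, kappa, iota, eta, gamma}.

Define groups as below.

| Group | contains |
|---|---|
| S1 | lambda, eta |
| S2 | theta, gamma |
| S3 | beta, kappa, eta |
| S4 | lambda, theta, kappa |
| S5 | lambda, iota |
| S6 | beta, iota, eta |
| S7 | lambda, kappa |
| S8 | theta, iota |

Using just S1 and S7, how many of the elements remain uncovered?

Union of S1, S7 = {lambda, kappa, eta}.
Not covered: beta, theta, iota, gamma — 4 elements.

4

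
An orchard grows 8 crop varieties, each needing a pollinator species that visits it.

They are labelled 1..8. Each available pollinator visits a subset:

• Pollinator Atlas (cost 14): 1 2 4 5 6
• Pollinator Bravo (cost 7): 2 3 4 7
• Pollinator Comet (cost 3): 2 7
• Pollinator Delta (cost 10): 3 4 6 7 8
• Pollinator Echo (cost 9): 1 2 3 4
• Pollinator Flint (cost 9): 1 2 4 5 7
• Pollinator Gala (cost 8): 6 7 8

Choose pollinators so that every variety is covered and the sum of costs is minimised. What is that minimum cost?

Delta, Flint together cover every variety (Delta ∪ Flint = {1, 2, 3, 4, 5, 6, 7, 8}); total cost 10 + 9 = 19.
The greedy pick Comet, Delta, Flint costs 22; no covering selection beats 19.

19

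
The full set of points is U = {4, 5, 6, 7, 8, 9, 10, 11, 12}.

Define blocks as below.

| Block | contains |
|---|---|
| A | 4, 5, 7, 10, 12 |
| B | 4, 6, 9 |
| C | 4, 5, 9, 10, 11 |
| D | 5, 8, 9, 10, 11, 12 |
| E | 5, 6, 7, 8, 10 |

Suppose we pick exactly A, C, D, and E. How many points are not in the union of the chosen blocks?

0

Union of A, C, D, E = {4, 5, 6, 7, 8, 9, 10, 11, 12} — that's every point, so 0 are uncovered.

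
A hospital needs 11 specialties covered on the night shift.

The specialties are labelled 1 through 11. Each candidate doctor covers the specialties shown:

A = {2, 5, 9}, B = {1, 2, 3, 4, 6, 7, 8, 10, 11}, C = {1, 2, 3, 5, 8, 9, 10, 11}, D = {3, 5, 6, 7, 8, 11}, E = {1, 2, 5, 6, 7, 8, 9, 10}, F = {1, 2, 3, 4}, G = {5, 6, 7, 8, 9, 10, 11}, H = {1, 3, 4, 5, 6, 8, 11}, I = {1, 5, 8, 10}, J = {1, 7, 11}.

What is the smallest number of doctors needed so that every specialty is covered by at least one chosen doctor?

A and B together: A ∪ B = {1, 2, 3, 4, 5, 6, 7, 8, 9, 10, 11} — every specialty is covered.
No single doctor has all 11 specialties (the largest, B, has 9), so 2 is optimal.

2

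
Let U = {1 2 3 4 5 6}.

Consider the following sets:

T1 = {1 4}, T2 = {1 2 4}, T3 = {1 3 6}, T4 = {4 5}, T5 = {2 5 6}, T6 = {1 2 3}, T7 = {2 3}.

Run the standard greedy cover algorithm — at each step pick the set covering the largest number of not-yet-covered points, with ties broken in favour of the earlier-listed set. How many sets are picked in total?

3

Greedy: pick T2 (covers 3 new) → pick T3 (covers 2 new) → pick T4 (covers 1 new). Total picks: 3.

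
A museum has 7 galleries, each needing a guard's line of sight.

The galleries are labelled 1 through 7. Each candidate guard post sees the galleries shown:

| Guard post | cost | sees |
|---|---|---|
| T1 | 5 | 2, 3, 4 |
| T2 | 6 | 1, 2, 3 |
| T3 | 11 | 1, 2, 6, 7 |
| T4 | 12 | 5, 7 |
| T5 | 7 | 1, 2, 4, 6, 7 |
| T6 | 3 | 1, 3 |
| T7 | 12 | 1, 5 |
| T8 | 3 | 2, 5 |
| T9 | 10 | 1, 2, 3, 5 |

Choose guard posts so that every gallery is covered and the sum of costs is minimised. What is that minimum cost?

13

T5, T6, T8 together cover every gallery (T5 ∪ T6 ∪ T8 = {1, 2, 3, 4, 5, 6, 7}); total cost 7 + 3 + 3 = 13.
No covering selection has total cost below 13.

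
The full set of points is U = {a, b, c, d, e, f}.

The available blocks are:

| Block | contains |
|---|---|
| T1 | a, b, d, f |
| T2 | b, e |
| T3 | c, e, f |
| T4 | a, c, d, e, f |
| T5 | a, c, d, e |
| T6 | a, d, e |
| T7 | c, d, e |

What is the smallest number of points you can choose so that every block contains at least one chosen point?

2

Take H = {e, f}. Each listed block contains at least one of these, so H is a hitting set of size 2.
No single point lies in every block, so at least 2 are needed and 2 is optimal.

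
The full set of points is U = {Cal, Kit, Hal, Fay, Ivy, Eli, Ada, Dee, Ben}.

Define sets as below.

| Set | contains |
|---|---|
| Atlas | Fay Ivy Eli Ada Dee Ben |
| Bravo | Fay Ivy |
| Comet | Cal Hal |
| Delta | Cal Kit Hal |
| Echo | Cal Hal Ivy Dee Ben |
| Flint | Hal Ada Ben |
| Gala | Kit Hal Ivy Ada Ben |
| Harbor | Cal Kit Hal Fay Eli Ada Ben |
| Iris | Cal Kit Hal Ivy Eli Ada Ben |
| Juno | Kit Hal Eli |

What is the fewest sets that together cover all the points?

2

Atlas and Iris together: Atlas ∪ Iris = {Cal, Kit, Hal, Fay, Ivy, Eli, Ada, Dee, Ben} — every point is covered.
No single set has all 9 points (the largest, Harbor, has 7), so 2 is optimal.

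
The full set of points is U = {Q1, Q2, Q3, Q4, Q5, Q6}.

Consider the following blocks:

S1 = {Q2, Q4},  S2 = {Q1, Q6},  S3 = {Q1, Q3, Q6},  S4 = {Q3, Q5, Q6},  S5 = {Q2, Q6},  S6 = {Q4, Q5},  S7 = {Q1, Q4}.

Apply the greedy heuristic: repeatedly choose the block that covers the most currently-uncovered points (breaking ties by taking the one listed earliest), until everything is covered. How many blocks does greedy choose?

Greedy: pick S3 (covers 3 new) → pick S1 (covers 2 new) → pick S4 (covers 1 new). Total picks: 3.

3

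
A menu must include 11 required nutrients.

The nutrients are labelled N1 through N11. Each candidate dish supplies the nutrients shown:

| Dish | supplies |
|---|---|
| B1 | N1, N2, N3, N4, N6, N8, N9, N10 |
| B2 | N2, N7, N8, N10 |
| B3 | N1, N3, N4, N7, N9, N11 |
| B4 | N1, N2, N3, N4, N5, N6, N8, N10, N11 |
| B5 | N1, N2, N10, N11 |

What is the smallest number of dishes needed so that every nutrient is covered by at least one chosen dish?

2

Take {B3, B4}. Their union is {N1, N2, N3, N4, N5, N6, N7, N8, N9, N10, N11}, which is all 11 nutrients.
No single dish has all 11 nutrients (the largest, B4, has 9), so 2 is optimal.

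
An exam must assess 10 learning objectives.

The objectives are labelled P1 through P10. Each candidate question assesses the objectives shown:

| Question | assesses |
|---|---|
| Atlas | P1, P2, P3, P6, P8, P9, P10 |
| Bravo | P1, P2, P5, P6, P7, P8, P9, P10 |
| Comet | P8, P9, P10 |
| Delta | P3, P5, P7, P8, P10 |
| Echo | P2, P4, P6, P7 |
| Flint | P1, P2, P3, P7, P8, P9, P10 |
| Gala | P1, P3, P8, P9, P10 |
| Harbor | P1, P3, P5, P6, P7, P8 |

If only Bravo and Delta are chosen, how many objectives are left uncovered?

1

Union of Bravo, Delta = {P1, P2, P3, P5, P6, P7, P8, P9, P10}.
Not covered: P4 — 1 objective.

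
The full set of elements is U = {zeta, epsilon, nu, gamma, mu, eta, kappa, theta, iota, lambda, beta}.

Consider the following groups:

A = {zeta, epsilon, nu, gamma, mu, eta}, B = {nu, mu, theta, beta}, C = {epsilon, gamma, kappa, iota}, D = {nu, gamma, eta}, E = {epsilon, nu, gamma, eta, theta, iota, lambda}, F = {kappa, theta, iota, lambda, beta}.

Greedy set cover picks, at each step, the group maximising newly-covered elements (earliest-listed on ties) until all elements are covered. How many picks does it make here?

3

Greedy: pick E (covers 7 new) → pick A (covers 2 new) → pick F (covers 2 new). Total picks: 3.
(The true minimum cover uses only 2 groups, so greedy is not optimal here.)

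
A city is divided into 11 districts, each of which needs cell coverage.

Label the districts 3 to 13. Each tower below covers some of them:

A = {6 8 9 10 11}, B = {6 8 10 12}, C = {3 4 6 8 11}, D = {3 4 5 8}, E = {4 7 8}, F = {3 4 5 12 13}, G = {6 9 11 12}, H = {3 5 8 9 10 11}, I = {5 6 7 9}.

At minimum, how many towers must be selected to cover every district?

3

A and F and I together: A ∪ F ∪ I = {3, 4, 5, 6, 7, 8, 9, 10, 11, 12, 13} — every district is covered.
Only F contains 13, so F is forced; the remaining 6 districts need at least 2 more towers (each remaining tower adds at most 5) — so at least 3 towers are needed, and 3 is optimal.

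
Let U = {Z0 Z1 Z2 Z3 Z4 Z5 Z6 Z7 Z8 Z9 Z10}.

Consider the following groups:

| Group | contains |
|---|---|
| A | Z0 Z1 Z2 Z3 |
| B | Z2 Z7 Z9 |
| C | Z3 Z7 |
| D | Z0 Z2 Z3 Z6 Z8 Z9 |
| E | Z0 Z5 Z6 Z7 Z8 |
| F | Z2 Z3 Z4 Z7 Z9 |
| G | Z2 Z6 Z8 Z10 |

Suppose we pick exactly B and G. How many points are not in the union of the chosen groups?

Union of B, G = {Z2, Z6, Z7, Z8, Z9, Z10}.
Not covered: Z0, Z1, Z3, Z4, Z5 — 5 points.

5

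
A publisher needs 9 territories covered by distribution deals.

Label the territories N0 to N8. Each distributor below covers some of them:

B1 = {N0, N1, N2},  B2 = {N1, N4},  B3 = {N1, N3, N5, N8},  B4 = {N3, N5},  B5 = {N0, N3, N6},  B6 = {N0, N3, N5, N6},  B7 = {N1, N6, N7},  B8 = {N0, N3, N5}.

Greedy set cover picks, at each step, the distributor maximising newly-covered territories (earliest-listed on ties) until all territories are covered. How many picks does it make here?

4

Greedy: pick B3 (covers 4 new) → pick B1 (covers 2 new) → pick B7 (covers 2 new) → pick B2 (covers 1 new). Total picks: 4.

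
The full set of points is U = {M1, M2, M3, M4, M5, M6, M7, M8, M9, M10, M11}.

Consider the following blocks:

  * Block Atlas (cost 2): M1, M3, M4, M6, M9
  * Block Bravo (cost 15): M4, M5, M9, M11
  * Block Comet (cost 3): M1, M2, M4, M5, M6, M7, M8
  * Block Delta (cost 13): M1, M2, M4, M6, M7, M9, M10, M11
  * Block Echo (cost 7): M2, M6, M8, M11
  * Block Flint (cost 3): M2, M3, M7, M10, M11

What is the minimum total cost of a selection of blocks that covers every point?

Atlas, Comet, Flint together cover every point (Atlas ∪ Comet ∪ Flint = {M1, M2, M3, M4, M5, M6, M7, M8, M9, M10, M11}); total cost 2 + 3 + 3 = 8.
No covering selection has total cost below 8.

8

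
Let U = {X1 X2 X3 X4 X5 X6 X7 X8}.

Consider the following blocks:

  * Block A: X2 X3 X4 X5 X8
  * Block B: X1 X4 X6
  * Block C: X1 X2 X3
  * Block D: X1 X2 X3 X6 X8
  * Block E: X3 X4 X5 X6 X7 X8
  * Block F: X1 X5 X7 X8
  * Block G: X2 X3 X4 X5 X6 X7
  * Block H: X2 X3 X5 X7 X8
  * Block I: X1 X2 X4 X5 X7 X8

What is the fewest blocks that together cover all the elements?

D and I together: D ∪ I = {X1, X2, X3, X4, X5, X6, X7, X8} — every element is covered.
No single block has all 8 elements (the largest, E, has 6), so 2 is optimal.

2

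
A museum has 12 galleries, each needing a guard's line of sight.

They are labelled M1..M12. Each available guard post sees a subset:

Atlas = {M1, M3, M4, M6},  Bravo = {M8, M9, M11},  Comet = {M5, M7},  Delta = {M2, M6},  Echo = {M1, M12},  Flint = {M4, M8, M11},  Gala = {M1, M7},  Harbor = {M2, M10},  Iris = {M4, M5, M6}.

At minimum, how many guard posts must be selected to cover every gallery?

5

Take {Atlas, Bravo, Comet, Echo, Harbor}. Their union is {M1, M2, M3, M4, M5, M6, M7, M8, M9, M10, M11, M12}, which is all 12 galleries.
Only Echo contains M12, so Echo is forced; the remaining 10 galleries need at least 4 more guard posts (each remaining guard post adds at most 3) — so at least 5 guard posts are needed, and 5 is optimal.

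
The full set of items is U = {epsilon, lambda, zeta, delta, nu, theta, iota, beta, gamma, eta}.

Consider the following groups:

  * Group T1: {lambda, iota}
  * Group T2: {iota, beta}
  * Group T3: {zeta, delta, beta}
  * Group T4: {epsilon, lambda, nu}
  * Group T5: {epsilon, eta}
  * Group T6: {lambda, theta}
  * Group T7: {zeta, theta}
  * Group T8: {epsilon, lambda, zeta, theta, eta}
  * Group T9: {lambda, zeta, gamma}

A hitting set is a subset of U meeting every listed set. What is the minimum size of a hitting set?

H = {lambda, theta, beta, eta} meets every group (each contains at least one member of H), and |H| = 4.
No choice of 3 items meets every group, so 4 is the minimum.

4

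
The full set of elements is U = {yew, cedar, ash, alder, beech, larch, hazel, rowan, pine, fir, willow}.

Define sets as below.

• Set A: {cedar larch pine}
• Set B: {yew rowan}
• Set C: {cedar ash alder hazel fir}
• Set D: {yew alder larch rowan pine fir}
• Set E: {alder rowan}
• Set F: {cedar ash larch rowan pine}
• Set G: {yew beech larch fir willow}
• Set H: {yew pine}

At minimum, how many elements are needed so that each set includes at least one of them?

Take T = {yew, alder, pine}. Each listed set contains at least one of these, so T is a hitting set of size 3.
No choice of 2 elements meets every set, so 3 is the minimum.

3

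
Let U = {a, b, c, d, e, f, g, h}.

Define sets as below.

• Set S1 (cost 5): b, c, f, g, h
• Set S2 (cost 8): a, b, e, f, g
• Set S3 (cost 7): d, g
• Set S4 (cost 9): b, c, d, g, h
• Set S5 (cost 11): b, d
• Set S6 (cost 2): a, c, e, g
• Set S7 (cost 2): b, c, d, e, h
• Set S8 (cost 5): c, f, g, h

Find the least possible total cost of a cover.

9

S1, S6, S7 together cover every item (S1 ∪ S6 ∪ S7 = {a, b, c, d, e, f, g, h}); total cost 5 + 2 + 2 = 9.
No covering selection has total cost below 9.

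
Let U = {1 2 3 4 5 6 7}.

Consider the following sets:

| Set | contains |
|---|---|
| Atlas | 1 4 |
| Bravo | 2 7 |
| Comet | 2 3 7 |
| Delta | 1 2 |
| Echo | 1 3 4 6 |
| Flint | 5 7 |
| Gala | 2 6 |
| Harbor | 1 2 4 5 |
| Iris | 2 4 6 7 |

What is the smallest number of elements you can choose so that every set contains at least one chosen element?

3

Take H = {2, 4, 5}. Each listed set contains at least one of these, so H is a hitting set of size 3.
The sets Atlas, Flint, Gala are pairwise disjoint, so any hitting set needs a separate element for each — at least 3. Hence 3 is optimal.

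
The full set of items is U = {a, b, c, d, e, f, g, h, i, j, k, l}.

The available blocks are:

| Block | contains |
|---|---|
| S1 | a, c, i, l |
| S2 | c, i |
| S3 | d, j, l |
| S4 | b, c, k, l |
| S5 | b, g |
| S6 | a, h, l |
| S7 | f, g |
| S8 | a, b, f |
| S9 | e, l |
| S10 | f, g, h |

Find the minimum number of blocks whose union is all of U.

5

S1, S3, S4, S9, and S10 cover everything between them: the union {a, b, c, d, e, f, g, h, i, j, k, l} is all of U.
Only S9 contains e, so S9 is forced; the remaining 10 items need at least 4 more blocks (each remaining block adds at most 3) — so at least 5 blocks are needed, and 5 is optimal.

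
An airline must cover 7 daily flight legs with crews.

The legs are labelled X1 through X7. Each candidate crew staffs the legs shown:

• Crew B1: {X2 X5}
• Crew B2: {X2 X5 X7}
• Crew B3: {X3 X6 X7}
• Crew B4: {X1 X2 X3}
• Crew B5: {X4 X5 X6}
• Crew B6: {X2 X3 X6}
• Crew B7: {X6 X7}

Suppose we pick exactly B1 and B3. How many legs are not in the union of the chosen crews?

2

Union of B1, B3 = {X2, X3, X5, X6, X7}.
Not covered: X1, X4 — 2 legs.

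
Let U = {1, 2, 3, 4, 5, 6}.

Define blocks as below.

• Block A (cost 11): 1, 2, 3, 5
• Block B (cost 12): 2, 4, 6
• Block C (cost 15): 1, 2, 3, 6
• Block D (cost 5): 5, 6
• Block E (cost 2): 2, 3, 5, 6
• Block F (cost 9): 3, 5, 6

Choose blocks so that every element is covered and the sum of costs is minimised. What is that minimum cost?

A, B together cover every element (A ∪ B = {1, 2, 3, 4, 5, 6}); total cost 11 + 12 = 23.
The greedy pick E, A, B costs 25; no covering selection beats 23.

23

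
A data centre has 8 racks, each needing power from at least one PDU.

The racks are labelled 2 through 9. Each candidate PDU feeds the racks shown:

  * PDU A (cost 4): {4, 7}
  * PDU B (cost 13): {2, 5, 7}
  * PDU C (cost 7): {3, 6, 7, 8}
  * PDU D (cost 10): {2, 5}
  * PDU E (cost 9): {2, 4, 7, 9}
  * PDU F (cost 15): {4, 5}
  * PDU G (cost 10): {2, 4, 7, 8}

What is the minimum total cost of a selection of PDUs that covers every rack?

C, D, E together cover every rack (C ∪ D ∪ E = {2, 3, 4, 5, 6, 7, 8, 9}); total cost 7 + 10 + 9 = 26.
No covering selection has total cost below 26.

26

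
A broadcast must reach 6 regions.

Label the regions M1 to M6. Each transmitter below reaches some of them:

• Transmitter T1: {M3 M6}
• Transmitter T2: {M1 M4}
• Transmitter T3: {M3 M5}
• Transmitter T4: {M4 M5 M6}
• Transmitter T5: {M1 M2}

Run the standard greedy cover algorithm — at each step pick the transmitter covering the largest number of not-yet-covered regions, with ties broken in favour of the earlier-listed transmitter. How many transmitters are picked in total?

3

Greedy: pick T4 (covers 3 new) → pick T5 (covers 2 new) → pick T1 (covers 1 new). Total picks: 3.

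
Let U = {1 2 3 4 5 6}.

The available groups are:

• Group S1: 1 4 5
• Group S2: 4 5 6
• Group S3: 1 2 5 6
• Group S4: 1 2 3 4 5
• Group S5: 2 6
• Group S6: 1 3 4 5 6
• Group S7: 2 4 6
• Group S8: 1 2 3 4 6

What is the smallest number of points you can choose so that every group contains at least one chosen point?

H = {2, 5} meets every group (each contains at least one member of H), and |H| = 2.
The groups S1, S5 are pairwise disjoint, so any hitting set needs a separate point for each — at least 2. Hence 2 is optimal.

2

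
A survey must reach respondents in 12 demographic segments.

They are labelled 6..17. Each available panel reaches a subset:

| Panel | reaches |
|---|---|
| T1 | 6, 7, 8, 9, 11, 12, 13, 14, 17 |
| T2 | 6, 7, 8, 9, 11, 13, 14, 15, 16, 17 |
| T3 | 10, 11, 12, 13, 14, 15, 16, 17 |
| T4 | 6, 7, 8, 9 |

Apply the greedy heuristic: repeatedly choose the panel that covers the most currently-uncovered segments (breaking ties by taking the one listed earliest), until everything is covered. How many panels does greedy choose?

2

Greedy: pick T2 (covers 10 new) → pick T3 (covers 2 new). Total picks: 2.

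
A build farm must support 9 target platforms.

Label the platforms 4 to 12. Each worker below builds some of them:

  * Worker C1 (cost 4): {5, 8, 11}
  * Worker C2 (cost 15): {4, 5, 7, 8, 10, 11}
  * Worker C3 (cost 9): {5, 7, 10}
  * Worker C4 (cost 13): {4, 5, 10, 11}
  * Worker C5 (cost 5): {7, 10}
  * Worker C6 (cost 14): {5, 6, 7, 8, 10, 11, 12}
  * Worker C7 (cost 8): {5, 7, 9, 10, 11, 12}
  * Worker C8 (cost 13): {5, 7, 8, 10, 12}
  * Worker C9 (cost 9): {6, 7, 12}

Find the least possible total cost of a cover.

32

C2, C7, C9 together cover every platform (C2 ∪ C7 ∪ C9 = {4, 5, 6, 7, 8, 9, 10, 11, 12}); total cost 15 + 8 + 9 = 32.
The greedy pick C1, C7, C9, C4 costs 34; no covering selection beats 32.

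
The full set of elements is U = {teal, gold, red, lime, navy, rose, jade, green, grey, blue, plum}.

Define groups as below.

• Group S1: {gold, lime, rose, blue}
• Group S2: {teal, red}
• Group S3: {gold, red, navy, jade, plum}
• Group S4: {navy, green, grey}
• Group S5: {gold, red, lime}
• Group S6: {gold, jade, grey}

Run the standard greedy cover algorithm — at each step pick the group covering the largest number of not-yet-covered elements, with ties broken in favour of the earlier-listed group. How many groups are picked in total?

4

Greedy: pick S3 (covers 5 new) → pick S1 (covers 3 new) → pick S4 (covers 2 new) → pick S2 (covers 1 new). Total picks: 4.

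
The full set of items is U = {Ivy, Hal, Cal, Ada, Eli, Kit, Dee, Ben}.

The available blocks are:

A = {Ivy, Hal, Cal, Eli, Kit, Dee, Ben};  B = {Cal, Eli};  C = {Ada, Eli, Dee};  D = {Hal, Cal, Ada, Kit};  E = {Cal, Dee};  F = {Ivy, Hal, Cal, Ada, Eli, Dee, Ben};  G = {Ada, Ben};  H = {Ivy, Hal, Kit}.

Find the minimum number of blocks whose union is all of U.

D and F together: D ∪ F = {Ivy, Hal, Cal, Ada, Eli, Kit, Dee, Ben} — every item is covered.
No single block has all 8 items (the largest, A, has 7), so 2 is optimal.

2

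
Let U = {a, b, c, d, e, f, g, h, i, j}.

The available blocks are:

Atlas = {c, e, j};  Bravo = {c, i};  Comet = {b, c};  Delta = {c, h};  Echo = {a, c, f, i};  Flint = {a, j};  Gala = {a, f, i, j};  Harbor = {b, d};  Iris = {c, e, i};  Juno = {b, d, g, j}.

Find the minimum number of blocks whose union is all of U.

4

Delta, Gala, Iris, and Juno cover everything between them: the union {a, b, c, d, e, f, g, h, i, j} is all of U.
No 3 of the 10 blocks cover everything (all 120 combinations miss at least one item), so 4 is optimal.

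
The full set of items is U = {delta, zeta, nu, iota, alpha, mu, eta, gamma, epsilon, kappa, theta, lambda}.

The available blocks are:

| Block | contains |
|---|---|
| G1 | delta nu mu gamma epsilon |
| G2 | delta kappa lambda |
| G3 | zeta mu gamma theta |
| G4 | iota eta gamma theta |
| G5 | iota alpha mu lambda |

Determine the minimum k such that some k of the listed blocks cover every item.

G1, G2, G3, G4, and G5 cover everything between them: the union {delta, zeta, nu, iota, alpha, mu, eta, gamma, epsilon, kappa, theta, lambda} is all of U.
No 4 of the 5 blocks cover everything (all 5 combinations miss at least one item), so 5 is optimal.

5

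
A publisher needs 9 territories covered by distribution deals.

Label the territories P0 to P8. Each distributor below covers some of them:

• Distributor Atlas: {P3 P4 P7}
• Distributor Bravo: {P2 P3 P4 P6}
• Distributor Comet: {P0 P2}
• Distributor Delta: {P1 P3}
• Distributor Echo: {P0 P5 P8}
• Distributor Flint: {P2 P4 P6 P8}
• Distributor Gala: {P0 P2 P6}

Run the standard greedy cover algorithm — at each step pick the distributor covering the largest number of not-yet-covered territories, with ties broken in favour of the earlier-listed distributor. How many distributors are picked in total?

Greedy: pick Bravo (covers 4 new) → pick Echo (covers 3 new) → pick Atlas (covers 1 new) → pick Delta (covers 1 new). Total picks: 4.

4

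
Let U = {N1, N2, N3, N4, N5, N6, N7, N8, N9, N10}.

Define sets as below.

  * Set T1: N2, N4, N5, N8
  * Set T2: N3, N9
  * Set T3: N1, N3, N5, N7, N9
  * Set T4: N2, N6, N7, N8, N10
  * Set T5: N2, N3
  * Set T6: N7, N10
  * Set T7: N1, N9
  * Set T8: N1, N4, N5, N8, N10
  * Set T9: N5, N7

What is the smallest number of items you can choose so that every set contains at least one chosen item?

Take H = {N1, N3, N4, N7}. Each listed set contains at least one of these, so H is a hitting set of size 4.
No choice of 3 items meets every set, so 4 is the minimum.

4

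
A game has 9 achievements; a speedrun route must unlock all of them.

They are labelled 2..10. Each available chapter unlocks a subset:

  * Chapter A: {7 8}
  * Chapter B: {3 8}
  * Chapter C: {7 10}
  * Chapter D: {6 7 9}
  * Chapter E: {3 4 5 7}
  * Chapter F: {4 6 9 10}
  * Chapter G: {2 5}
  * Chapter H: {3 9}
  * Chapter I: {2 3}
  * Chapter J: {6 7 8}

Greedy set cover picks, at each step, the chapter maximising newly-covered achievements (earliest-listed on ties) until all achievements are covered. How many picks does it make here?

4

Greedy: pick E (covers 4 new) → pick F (covers 3 new) → pick A (covers 1 new) → pick G (covers 1 new). Total picks: 4.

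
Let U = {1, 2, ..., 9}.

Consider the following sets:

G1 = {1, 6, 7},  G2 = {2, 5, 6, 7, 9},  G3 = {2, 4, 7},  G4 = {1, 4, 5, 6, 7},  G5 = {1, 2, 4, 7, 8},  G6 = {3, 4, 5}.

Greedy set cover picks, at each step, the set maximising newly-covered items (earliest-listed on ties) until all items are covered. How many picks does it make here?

3

Greedy: pick G2 (covers 5 new) → pick G5 (covers 3 new) → pick G6 (covers 1 new). Total picks: 3.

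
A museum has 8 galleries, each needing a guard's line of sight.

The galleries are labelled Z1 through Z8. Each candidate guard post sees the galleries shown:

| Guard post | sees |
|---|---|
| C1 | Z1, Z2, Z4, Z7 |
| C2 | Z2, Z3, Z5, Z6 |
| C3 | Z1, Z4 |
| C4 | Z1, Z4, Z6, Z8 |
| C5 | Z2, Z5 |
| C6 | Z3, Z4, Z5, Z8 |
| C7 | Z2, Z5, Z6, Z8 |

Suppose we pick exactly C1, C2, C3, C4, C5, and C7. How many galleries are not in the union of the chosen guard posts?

Union of C1, C2, C3, C4, C5, C7 = {Z1, Z2, Z3, Z4, Z5, Z6, Z7, Z8} — that's every gallery, so 0 are uncovered.

0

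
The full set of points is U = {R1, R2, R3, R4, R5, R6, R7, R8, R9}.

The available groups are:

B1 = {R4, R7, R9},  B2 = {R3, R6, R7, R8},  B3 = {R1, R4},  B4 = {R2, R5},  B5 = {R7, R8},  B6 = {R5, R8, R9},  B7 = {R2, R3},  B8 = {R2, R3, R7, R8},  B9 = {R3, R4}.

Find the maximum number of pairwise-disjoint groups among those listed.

3

B2, B3, B4 are pairwise disjoint (B2={R3,R6,R7,R8}; B3={R1,R4}; B4={R2,R5}).
Every remaining group overlaps one of these, and no 4 of the listed groups are pairwise disjoint, so 3 is the maximum.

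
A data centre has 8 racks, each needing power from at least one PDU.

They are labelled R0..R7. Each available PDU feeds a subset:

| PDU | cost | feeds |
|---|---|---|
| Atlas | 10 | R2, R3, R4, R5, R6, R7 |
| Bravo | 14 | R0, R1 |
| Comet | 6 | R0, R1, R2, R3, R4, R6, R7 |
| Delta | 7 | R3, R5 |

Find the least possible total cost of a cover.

13

Comet, Delta together cover every rack (Comet ∪ Delta = {R0, R1, R2, R3, R4, R5, R6, R7}); total cost 6 + 7 = 13.
No covering selection has total cost below 13.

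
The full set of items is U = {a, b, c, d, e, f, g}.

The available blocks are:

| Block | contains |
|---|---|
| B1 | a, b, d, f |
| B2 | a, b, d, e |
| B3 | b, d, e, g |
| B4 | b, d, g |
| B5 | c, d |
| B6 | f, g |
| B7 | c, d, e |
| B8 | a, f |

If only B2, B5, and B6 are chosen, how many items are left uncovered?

0

Union of B2, B5, B6 = {a, b, c, d, e, f, g} — that's every item, so 0 are uncovered.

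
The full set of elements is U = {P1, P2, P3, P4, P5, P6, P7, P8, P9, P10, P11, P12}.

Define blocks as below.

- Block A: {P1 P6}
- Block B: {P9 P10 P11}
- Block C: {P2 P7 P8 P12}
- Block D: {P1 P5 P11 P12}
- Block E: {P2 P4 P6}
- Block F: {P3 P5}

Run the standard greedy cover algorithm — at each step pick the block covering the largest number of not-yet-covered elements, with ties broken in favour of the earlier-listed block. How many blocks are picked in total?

Greedy: pick C (covers 4 new) → pick B (covers 3 new) → pick A (covers 2 new) → pick F (covers 2 new) → pick E (covers 1 new). Total picks: 5.

5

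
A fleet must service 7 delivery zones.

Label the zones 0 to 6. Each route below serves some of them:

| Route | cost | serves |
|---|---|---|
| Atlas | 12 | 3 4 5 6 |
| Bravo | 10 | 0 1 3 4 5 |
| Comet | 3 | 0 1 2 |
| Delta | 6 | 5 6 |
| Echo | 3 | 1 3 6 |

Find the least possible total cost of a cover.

Atlas, Comet together cover every zone (Atlas ∪ Comet = {0, 1, 2, 3, 4, 5, 6}); total cost 12 + 3 = 15.
The greedy pick Comet, Echo, Bravo costs 16; no covering selection beats 15.

15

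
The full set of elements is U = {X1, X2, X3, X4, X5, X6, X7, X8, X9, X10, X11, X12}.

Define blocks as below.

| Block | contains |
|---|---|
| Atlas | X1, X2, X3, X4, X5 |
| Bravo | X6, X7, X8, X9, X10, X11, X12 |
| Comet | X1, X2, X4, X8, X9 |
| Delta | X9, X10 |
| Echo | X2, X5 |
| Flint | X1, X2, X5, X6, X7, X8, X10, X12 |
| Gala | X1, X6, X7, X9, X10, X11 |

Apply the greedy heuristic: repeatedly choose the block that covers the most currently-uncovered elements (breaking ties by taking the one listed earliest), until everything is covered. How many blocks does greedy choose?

Greedy: pick Flint (covers 8 new) → pick Atlas (covers 2 new) → pick Bravo (covers 2 new). Total picks: 3.
(The true minimum cover uses only 2 blocks, so greedy is not optimal here.)

3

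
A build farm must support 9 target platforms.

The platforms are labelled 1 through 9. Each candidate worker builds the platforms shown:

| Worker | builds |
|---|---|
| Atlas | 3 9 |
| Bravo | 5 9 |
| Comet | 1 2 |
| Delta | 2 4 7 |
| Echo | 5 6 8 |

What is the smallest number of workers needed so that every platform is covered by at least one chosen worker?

4

Atlas and Comet and Delta and Echo together: Atlas ∪ Comet ∪ Delta ∪ Echo = {1, 2, 3, 4, 5, 6, 7, 8, 9} — every platform is covered.
Only Comet contains 1, so Comet is forced; the remaining 7 platforms need at least 3 more workers (each remaining worker adds at most 3) — so at least 4 workers are needed, and 4 is optimal.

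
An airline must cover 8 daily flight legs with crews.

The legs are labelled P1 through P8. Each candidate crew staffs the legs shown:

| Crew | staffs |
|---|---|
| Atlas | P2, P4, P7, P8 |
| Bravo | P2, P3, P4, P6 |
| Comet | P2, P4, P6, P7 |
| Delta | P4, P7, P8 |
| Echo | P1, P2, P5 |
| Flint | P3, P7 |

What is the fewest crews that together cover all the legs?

3

Bravo and Delta and Echo together: Bravo ∪ Delta ∪ Echo = {P1, P2, P3, P4, P5, P6, P7, P8} — every leg is covered.
Only Echo contains P1, so Echo is forced; the remaining 5 legs need at least 2 more crews (each remaining crew adds at most 3) — so at least 3 crews are needed, and 3 is optimal.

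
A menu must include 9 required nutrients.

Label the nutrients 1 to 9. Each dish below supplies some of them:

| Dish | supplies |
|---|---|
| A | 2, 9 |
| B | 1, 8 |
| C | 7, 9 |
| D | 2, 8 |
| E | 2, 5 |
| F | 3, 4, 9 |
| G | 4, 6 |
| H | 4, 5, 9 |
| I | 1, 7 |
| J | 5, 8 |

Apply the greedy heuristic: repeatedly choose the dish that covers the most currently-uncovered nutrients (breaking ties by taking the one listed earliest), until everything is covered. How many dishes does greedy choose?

5

Greedy: pick F (covers 3 new) → pick B (covers 2 new) → pick E (covers 2 new) → pick C (covers 1 new) → pick G (covers 1 new). Total picks: 5.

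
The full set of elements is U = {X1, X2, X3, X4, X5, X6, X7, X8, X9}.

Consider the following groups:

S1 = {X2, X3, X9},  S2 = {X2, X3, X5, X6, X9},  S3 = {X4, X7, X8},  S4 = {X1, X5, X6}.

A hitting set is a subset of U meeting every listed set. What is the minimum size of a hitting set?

3

The 3 elements {X5, X7, X9} hit every group.
The groups S1, S3, S4 are pairwise disjoint, so any hitting set needs a separate element for each — at least 3. Hence 3 is optimal.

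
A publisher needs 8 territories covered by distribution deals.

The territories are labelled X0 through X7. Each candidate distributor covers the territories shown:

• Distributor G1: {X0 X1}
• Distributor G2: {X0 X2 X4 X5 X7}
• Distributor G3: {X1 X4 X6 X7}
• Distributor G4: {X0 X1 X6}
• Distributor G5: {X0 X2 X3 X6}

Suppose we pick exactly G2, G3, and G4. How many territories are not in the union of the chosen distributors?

Union of G2, G3, G4 = {X0, X1, X2, X4, X5, X6, X7}.
Not covered: X3 — 1 territory.

1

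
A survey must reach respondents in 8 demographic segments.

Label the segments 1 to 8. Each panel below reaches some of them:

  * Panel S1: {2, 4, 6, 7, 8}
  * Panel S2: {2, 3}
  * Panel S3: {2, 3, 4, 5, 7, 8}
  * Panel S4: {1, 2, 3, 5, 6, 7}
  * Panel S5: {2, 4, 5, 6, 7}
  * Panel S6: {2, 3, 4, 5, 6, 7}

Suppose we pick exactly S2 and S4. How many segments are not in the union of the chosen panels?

Union of S2, S4 = {1, 2, 3, 5, 6, 7}.
Not covered: 4, 8 — 2 segments.

2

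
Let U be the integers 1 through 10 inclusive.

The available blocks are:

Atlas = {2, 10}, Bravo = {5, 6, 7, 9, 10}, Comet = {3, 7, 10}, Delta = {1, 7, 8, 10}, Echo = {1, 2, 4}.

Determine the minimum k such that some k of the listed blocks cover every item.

Bravo, Comet, Delta, and Echo cover everything between them: the union {1, 2, 3, 4, 5, 6, 7, 8, 9, 10} is all of U.
Only Comet contains 3, so Comet is forced; the remaining 7 items need at least 3 more blocks (each remaining block adds at most 3) — so at least 4 blocks are needed, and 4 is optimal.

4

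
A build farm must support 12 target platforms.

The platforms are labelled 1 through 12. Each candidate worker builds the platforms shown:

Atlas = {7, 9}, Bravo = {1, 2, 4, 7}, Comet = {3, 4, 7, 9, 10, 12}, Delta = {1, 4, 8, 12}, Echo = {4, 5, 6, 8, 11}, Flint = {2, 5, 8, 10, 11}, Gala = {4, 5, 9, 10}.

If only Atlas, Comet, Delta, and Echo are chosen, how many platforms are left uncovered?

Union of Atlas, Comet, Delta, Echo = {1, 3, 4, 5, 6, 7, 8, 9, 10, 11, 12}.
Not covered: 2 — 1 platform.

1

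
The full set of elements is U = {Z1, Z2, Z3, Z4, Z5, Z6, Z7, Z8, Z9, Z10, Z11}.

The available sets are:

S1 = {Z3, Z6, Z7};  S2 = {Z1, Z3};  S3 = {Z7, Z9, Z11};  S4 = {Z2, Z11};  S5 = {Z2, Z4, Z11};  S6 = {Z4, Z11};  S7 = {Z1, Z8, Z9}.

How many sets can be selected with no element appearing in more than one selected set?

3

S1, S6, S7 are pairwise disjoint (S1={Z3,Z6,Z7}; S6={Z4,Z11}; S7={Z1,Z8,Z9}).
Every remaining set overlaps one of these, and no 4 of the listed sets are pairwise disjoint, so 3 is the maximum.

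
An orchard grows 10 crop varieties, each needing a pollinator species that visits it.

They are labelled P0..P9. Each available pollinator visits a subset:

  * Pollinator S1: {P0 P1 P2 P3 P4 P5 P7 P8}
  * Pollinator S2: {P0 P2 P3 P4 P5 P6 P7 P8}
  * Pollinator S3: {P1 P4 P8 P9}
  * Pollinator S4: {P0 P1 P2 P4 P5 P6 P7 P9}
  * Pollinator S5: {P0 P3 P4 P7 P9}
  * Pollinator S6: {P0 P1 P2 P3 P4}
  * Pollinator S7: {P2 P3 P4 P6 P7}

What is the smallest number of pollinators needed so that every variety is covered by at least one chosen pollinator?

S1 and S4 together: S1 ∪ S4 = {P0, P1, P2, P3, P4, P5, P6, P7, P8, P9} — every variety is covered.
No single pollinator has all 10 varieties (the largest, S1, has 8), so 2 is optimal.

2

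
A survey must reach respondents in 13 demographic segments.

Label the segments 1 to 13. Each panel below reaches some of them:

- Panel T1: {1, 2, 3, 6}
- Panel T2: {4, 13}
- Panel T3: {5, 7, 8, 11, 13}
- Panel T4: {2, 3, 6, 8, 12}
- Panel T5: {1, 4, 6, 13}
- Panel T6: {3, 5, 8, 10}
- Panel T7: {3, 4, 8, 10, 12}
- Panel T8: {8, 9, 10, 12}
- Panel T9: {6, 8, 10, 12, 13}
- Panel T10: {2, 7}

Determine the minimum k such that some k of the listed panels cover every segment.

Take {T3, T4, T5, T8}. Their union is {1, 2, 3, 4, 5, 6, 7, 8, 9, 10, 11, 12, 13}, which is all 13 segments.
Only T8 contains 9, so T8 is forced; the remaining 9 segments need at least 3 more panels (each remaining panel adds at most 4) — so at least 4 panels are needed, and 4 is optimal.

4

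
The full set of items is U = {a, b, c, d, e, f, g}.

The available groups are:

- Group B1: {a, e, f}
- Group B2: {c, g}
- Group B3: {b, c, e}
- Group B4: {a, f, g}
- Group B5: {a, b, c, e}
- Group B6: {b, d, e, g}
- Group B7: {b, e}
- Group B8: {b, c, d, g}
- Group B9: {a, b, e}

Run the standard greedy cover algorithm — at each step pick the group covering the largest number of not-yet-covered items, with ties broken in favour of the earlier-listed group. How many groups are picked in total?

Greedy: pick B5 (covers 4 new) → pick B4 (covers 2 new) → pick B6 (covers 1 new). Total picks: 3.
(The true minimum cover uses only 2 groups, so greedy is not optimal here.)

3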